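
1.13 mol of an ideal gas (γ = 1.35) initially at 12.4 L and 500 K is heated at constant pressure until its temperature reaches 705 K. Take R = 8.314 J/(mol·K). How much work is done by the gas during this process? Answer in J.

P₁ = nRT₁/V₁ = 1.13×8.314×500/12.4 = 379 kPa.
Isobaric: P stays 379 kPa; V/T = const ⇒ T₂ = 705 K, V₂ = 17.5 L.
W = PΔV = 379×(17.5−12.4) kPa·L = 1930 J.

1930 J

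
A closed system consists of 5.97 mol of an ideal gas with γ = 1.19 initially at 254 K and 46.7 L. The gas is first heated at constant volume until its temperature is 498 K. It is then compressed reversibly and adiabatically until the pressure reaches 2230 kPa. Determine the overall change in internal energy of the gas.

97300 J

P₁ = nRT₁/V₁ = 5.97×8.314×254/46.7 = 270 kPa.
Step 1 — Isochoric: V stays 46.7 L; P/T = const ⇒ T₂ = 498 K, P₂ = 529 kPa.
W = 0 (no volume change).
ΔU = nCvΔT = 5.97×43.8×(498−254) = 63700 J.
Q = ΔU = 63700 J.
State after step 1: P = 529 kPa, V = 46.7 L, T = 498 K.
Step 2 — Adiabatic: T₂/T₁ = (P₂/P₁)^((γ−1)/γ) ⇒ T₂ = 498×(4.21)^0.160 = 627 K; V₂ = 13.9 L.
ΔU = nCvΔT = 5.97×43.8×(627−498) = 33600 J.
Q = 0 for an adiabatic process, so W = −ΔU = -33600 J.
Net over both steps: W = -33600 J, Q = 63700 J, ΔU = 97300 J.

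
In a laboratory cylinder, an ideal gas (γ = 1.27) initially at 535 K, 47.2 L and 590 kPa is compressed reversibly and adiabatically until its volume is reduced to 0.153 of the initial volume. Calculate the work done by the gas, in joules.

-68100 J

n = P₁V₁/(RT₁) = 590×47.2/(8.314×535) = 6.26 mol.
Adiabatic: TV^(γ−1) = const ⇒ T₂ = 535×(6.54)^0.270 = 888 K; PV^γ = const ⇒ P₂ = 6400 kPa.
ΔU = nCvΔT = 6.26×30.8×(888−535) = 68100 J.
Q = 0 for an adiabatic process, so W = −ΔU = -68100 J.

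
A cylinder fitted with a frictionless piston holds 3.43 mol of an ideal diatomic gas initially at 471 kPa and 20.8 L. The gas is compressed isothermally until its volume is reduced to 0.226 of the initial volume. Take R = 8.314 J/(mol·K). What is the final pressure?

2080 kPa

T₁ = P₁V₁/(nR) = 471×20.8/(3.43×8.314) = 344 K.
Isothermal: T stays 344 K; PV = const ⇒ V₂ = 4.70 L, P₂ = 2080 kPa.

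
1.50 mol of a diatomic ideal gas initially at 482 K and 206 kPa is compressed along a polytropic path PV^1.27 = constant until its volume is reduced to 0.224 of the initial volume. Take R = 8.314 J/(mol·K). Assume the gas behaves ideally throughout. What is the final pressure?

1380 kPa

V₁ = nRT₁/P₁ = 1.50×8.314×482/206 = 29.2 L.
Polytropic n=1.27: T₂ = T₁(V₁/V₂)^(n−1) = 482×(4.46)^0.27 = 722 K; P₂ = P₁(V₁/V₂)^n = 1380 kPa.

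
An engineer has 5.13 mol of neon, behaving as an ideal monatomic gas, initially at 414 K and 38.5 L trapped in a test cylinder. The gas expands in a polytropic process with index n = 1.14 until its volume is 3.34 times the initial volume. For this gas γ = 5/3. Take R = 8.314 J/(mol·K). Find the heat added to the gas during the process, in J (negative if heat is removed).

P₁ = nRT₁/V₁ = 5.13×8.314×414/38.5 = 459 kPa.
Polytropic n=1.14: T₂ = T₁(V₁/V₂)^(n−1) = 414×(0.299)^0.14 = 350 K; P₂ = P₁(V₁/V₂)^n = 116 kPa.
W = (P₁V₁−P₂V₂)/(n−1) = (459×38.5−116×129)/0.14 = 19600 J.
ΔU = nCvΔT = 5.13×12.5×(350−414) = -4110 J.
Q = ΔU + W = 15500 J.

15500 J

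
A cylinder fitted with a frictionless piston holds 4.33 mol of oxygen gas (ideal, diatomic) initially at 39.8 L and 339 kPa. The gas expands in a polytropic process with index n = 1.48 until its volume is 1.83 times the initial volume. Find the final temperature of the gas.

280 K

T₁ = P₁V₁/(nR) = 339×39.8/(4.33×8.314) = 375 K.
Polytropic n=1.48: T₂ = T₁(V₁/V₂)^(n−1) = 375×(0.546)^0.48 = 280 K; P₂ = P₁(V₁/V₂)^n = 139 kPa.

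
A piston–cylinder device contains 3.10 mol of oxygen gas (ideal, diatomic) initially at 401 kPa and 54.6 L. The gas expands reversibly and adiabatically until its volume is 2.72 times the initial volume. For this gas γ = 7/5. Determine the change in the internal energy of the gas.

-18100 J

T₁ = P₁V₁/(nR) = 401×54.6/(3.10×8.314) = 850 K.
Adiabatic: TV^(γ−1) = const ⇒ T₂ = 850×(0.368)^0.400 = 569 K; PV^γ = const ⇒ P₂ = 98.8 kPa.
For an ideal gas ΔU = nCvΔT with Cv = (5/2)R = 20.8 J/(mol·K).
ΔU = 3.10×20.8×(569−850) = -18100 J.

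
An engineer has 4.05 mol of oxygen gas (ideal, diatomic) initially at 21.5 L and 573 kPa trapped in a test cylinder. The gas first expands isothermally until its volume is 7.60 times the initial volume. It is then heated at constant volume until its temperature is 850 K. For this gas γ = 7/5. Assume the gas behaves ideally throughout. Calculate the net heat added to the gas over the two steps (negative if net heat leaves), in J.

T₁ = P₁V₁/(nR) = 573×21.5/(4.05×8.314) = 366 K.
Step 1 — Isothermal: T stays 366 K; PV = const ⇒ V₂ = 163 L, P₂ = 75.4 kPa.
ΔU = 0 (ideal gas, T constant).
W = nRT ln(V₂/V₁) = 4.05×8.314×366×ln(7.60) = 25000 J.
Q = ΔU + W = 25000 J.
State after step 1: P = 75.4 kPa, V = 163 L, T = 366 K.
Step 2 — Isochoric: V stays 163 L; P/T = const ⇒ T₂ = 850 K, P₂ = 175 kPa.
W = 0 (no volume change).
ΔU = nCvΔT = 4.05×20.8×(850−366) = 40800 J.
Q = ΔU = 40800 J.
Net over both steps: W = 25000 J, Q = 65700 J, ΔU = 40800 J.

65700 J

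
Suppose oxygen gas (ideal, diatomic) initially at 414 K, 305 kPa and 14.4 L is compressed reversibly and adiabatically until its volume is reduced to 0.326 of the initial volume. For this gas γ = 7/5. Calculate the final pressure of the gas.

1460 kPa

Adiabatic: TV^(γ−1) = const ⇒ T₂ = 414×(3.07)^0.400 = 648 K; PV^γ = const ⇒ P₂ = 1460 kPa.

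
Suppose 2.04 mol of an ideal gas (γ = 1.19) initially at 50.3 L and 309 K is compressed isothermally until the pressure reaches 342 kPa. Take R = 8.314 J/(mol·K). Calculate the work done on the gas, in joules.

P₁ = nRT₁/V₁ = 2.04×8.314×309/50.3 = 104 kPa.
Isothermal: T stays 309 K; PV = const ⇒ V₂ = 15.3 L, P₂ = 342 kPa.
W = nRT ln(V₂/V₁) = 2.04×8.314×309×ln(0.305) = -6230 J.
Work done on the gas = −W_by = 6230 J.

6230 J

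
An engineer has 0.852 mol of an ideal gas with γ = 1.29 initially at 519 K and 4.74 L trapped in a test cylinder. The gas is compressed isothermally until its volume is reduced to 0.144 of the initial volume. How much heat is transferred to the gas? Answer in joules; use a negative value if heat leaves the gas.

P₁ = nRT₁/V₁ = 0.852×8.314×519/4.74 = 776 kPa.
Isothermal: T stays 519 K; PV = const ⇒ V₂ = 0.683 L, P₂ = 5390 kPa.
ΔU = 0 (ideal gas, T constant).
W = nRT ln(V₂/V₁) = 0.852×8.314×519×ln(0.144) = -7120 J.
Q = ΔU + W = -7120 J.

-7120 J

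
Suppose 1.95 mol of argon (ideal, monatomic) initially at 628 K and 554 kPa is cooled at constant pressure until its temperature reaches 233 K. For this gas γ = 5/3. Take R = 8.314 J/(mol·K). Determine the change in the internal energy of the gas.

-9610 J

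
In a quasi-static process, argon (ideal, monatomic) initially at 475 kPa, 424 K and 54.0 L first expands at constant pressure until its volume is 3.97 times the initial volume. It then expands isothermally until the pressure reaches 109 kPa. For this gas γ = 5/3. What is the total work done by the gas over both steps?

226000 J

n = P₁V₁/(RT₁) = 475×54.0/(8.314×424) = 7.28 mol.
Step 1 — Isobaric: P stays 475 kPa; V/T = const ⇒ T₂ = 1680 K, V₂ = 214 L.
W = PΔV = 475×(214−54.0) kPa·L = 76200 J.
ΔU = nCvΔT = 7.28×12.5×(1680−424) = 114000 J.
Q = ΔU + W = nCpΔT = 190000 J.
State after step 1: P = 475 kPa, V = 214 L, T = 1680 K.
Step 2 — Isothermal: T stays 1680 K; PV = const ⇒ V₂ = 934 L, P₂ = 109 kPa.
ΔU = 0 (ideal gas, T constant).
W = nRT ln(V₂/V₁) = 7.28×8.314×1680×ln(4.36) = 150000 J.
Q = ΔU + W = 150000 J.
Net over both steps: W = 226000 J, Q = 340000 J, ΔU = 114000 J.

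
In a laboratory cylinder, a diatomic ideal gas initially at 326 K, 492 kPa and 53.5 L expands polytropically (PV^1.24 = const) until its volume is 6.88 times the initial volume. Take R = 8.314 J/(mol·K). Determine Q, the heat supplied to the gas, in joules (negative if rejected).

16300 J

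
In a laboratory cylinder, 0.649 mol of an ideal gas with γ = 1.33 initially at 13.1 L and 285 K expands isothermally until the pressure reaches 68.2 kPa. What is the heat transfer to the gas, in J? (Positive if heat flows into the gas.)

P₁ = nRT₁/V₁ = 0.649×8.314×285/13.1 = 117 kPa.
Isothermal: T stays 285 K; PV = const ⇒ V₂ = 22.5 L, P₂ = 68.2 kPa.
ΔU = 0 (ideal gas, T constant).
W = nRT ln(V₂/V₁) = 0.649×8.314×285×ln(1.72) = 835 J.
Q = ΔU + W = 835 J.

835 J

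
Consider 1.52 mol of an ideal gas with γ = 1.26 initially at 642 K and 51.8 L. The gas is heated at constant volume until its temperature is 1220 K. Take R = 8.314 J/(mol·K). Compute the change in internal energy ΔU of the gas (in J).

28100 J

P₁ = nRT₁/V₁ = 1.52×8.314×642/51.8 = 157 kPa.
Isochoric: V stays 51.8 L; P/T = const ⇒ T₂ = 1220 K, P₂ = 298 kPa.
For an ideal gas ΔU = nCvΔT with Cv = R/(γ−1) = 32.0 J/(mol·K).
ΔU = 1.52×32.0×(1220−642) = 28100 J.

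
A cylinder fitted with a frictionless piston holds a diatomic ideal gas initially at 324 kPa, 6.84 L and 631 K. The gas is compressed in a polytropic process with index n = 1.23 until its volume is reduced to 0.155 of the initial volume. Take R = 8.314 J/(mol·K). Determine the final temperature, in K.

969 K

Polytropic n=1.23: T₂ = T₁(V₁/V₂)^(n−1) = 631×(6.45)^0.23 = 969 K; P₂ = P₁(V₁/V₂)^n = 3210 kPa.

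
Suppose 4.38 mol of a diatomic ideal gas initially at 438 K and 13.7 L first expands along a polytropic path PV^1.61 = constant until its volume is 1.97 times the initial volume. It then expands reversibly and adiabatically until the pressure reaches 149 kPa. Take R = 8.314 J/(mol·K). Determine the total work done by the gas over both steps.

15200 J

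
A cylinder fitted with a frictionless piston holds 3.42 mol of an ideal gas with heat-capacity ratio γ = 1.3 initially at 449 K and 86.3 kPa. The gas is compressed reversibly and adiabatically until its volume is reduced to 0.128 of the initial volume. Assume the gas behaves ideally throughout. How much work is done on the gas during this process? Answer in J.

36300 J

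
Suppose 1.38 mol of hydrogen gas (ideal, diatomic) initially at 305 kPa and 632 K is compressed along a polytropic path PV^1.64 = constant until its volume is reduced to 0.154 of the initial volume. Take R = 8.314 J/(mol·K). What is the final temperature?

V₁ = nRT₁/P₁ = 1.38×8.314×632/305 = 23.8 L.
Polytropic n=1.64: T₂ = T₁(V₁/V₂)^(n−1) = 632×(6.49)^0.64 = 2090 K; P₂ = P₁(V₁/V₂)^n = 6560 kPa.

2090 K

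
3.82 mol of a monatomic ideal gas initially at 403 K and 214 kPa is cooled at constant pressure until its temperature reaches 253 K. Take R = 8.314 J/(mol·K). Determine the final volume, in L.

V₁ = nRT₁/P₁ = 3.82×8.314×403/214 = 59.8 L.
Isobaric: P stays 214 kPa; V/T = const ⇒ T₂ = 253 K, V₂ = 37.5 L.

37.5 L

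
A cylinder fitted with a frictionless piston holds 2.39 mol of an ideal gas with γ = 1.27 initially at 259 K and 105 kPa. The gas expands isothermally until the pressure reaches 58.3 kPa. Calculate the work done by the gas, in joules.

V₁ = nRT₁/P₁ = 2.39×8.314×259/105 = 49.0 L.
Isothermal: T stays 259 K; PV = const ⇒ V₂ = 88.3 L, P₂ = 58.3 kPa.
W = nRT ln(V₂/V₁) = 2.39×8.314×259×ln(1.80) = 3030 J.

3030 J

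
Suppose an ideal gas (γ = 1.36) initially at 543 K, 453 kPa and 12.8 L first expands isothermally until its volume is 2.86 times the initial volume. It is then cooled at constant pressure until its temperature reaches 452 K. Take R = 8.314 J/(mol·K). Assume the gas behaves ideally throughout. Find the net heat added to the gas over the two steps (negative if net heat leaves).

2420 J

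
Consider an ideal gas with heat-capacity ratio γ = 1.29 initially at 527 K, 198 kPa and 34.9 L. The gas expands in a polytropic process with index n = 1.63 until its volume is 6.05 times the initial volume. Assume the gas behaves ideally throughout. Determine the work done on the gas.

-7440 J

n = P₁V₁/(RT₁) = 198×34.9/(8.314×527) = 1.58 mol.
Polytropic n=1.63: T₂ = T₁(V₁/V₂)^(n−1) = 527×(0.165)^0.63 = 170 K; P₂ = P₁(V₁/V₂)^n = 10.5 kPa.
W = (P₁V₁−P₂V₂)/(n−1) = (198×34.9−10.5×211)/0.63 = 7440 J.
Work done on the gas = −W_by = -7440 J.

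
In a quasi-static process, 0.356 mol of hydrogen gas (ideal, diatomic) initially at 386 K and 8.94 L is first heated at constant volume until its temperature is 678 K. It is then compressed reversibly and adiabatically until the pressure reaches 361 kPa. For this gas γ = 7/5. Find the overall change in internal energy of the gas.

P₁ = nRT₁/V₁ = 0.356×8.314×386/8.94 = 128 kPa.
Step 1 — Isochoric: V stays 8.94 L; P/T = const ⇒ T₂ = 678 K, P₂ = 224 kPa.
W = 0 (no volume change).
ΔU = nCvΔT = 0.356×20.8×(678−386) = 2160 J.
Q = ΔU = 2160 J.
State after step 1: P = 224 kPa, V = 8.94 L, T = 678 K.
Step 2 — Adiabatic: T₂/T₁ = (P₂/P₁)^((γ−1)/γ) ⇒ T₂ = 678×(1.61)^0.286 = 777 K; V₂ = 6.37 L.
ΔU = nCvΔT = 0.356×20.8×(777−678) = 729 J.
Q = 0 for an adiabatic process, so W = −ΔU = -729 J.
Net over both steps: W = -729 J, Q = 2160 J, ΔU = 2890 J.

2890 J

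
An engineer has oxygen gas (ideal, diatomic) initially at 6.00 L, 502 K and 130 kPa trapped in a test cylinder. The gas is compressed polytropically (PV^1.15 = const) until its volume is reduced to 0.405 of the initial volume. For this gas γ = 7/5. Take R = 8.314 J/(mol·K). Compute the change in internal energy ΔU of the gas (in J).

n = P₁V₁/(RT₁) = 130×6.00/(8.314×502) = 0.187 mol.
Polytropic n=1.15: T₂ = T₁(V₁/V₂)^(n−1) = 502×(2.47)^0.15 = 575 K; P₂ = P₁(V₁/V₂)^n = 368 kPa.
For an ideal gas ΔU = nCvΔT with Cv = (5/2)R = 20.8 J/(mol·K).
ΔU = 0.187×20.8×(575−502) = 283 J.

283 J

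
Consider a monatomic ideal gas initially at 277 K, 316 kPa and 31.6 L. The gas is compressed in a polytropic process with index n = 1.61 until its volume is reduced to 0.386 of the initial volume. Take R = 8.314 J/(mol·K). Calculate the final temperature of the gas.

495 K

Polytropic n=1.61: T₂ = T₁(V₁/V₂)^(n−1) = 277×(2.59)^0.61 = 495 K; P₂ = P₁(V₁/V₂)^n = 1460 kPa.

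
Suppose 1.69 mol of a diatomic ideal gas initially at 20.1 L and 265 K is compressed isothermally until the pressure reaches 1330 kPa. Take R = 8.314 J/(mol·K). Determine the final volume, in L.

2.80 L

P₁ = nRT₁/V₁ = 1.69×8.314×265/20.1 = 185 kPa.
Isothermal: T stays 265 K; PV = const ⇒ V₂ = 2.80 L, P₂ = 1330 kPa.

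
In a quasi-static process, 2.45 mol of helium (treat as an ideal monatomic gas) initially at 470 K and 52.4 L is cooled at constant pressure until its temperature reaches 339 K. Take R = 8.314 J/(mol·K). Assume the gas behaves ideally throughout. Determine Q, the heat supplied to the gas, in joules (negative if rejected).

P₁ = nRT₁/V₁ = 2.45×8.314×470/52.4 = 183 kPa.
Isobaric: P stays 183 kPa; V/T = const ⇒ T₂ = 339 K, V₂ = 37.8 L.
W = PΔV = 183×(37.8−52.4) kPa·L = -2670 J.
ΔU = nCvΔT = 2.45×12.5×(339−470) = -4000 J.
Q = ΔU + W = nCpΔT = -6670 J.

-6670 J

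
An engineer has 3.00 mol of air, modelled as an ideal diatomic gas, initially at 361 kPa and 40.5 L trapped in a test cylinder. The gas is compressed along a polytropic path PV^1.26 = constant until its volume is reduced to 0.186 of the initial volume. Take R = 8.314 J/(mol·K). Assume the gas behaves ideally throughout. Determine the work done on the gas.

30800 J

T₁ = P₁V₁/(nR) = 361×40.5/(3.00×8.314) = 586 K.
Polytropic n=1.26: T₂ = T₁(V₁/V₂)^(n−1) = 586×(5.38)^0.26 = 908 K; P₂ = P₁(V₁/V₂)^n = 3010 kPa.
W = (P₁V₁−P₂V₂)/(n−1) = (361×40.5−3010×7.53)/0.26 = -30800 J.
Work done on the gas = −W_by = 30800 J.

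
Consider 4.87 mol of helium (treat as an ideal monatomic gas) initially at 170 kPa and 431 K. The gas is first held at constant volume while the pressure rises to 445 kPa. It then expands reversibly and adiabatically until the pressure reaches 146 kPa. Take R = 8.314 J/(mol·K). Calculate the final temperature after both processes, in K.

722 K

V₁ = nRT₁/P₁ = 4.87×8.314×431/170 = 103 L.
Step 1 — Isochoric: V stays 103 L; P/T = const ⇒ T₂ = 1130 K, P₂ = 445 kPa.
W = 0 (no volume change).
ΔU = nCvΔT = 4.87×12.5×(1130−431) = 42300 J.
Q = ΔU = 42300 J.
State after step 1: P = 445 kPa, V = 103 L, T = 1130 K.
Step 2 — Adiabatic: T₂/T₁ = (P₂/P₁)^((γ−1)/γ) ⇒ T₂ = 1130×(0.328)^0.400 = 722 K; V₂ = 200 L.
ΔU = nCvΔT = 4.87×12.5×(722−1130) = -24600 J.
Q = 0 for an adiabatic process, so W = −ΔU = 24600 J.
Net over both steps: W = 24600 J, Q = 42300 J, ΔU = 17700 J.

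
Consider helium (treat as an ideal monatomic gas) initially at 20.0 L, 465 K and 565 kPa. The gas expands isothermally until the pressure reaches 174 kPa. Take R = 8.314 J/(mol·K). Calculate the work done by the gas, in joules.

13300 J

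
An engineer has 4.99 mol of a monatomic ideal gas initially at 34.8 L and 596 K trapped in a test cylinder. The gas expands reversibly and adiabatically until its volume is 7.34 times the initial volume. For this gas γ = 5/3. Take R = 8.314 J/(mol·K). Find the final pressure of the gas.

25.6 kPa

P₁ = nRT₁/V₁ = 4.99×8.314×596/34.8 = 711 kPa.
Adiabatic: TV^(γ−1) = const ⇒ T₂ = 596×(0.136)^0.667 = 158 K; PV^γ = const ⇒ P₂ = 25.6 kPa.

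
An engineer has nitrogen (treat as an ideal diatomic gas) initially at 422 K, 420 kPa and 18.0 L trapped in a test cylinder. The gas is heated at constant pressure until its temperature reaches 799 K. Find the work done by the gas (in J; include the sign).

n = P₁V₁/(RT₁) = 420×18.0/(8.314×422) = 2.15 mol.
Isobaric: P stays 420 kPa; V/T = const ⇒ T₂ = 799 K, V₂ = 34.1 L.
W = PΔV = 420×(34.1−18.0) kPa·L = 6750 J.

6750 J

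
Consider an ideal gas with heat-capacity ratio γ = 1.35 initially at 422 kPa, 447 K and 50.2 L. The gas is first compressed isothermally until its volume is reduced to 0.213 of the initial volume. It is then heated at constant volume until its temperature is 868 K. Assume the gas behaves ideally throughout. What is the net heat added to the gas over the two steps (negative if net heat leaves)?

24200 J

n = P₁V₁/(RT₁) = 422×50.2/(8.314×447) = 5.70 mol.
Step 1 — Isothermal: T stays 447 K; PV = const ⇒ V₂ = 10.7 L, P₂ = 1980 kPa.
ΔU = 0 (ideal gas, T constant).
W = nRT ln(V₂/V₁) = 5.70×8.314×447×ln(0.213) = -32800 J.
Q = ΔU + W = -32800 J.
State after step 1: P = 1980 kPa, V = 10.7 L, T = 447 K.
Step 2 — Isochoric: V stays 10.7 L; P/T = const ⇒ T₂ = 868 K, P₂ = 3850 kPa.
W = 0 (no volume change).
ΔU = nCvΔT = 5.70×23.8×(868−447) = 57000 J.
Q = ΔU = 57000 J.
Net over both steps: W = -32800 J, Q = 24200 J, ΔU = 57000 J.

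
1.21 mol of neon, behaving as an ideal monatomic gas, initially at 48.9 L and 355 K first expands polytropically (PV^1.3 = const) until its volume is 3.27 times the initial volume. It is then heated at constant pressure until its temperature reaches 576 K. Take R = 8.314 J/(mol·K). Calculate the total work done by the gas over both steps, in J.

6850 J

P₁ = nRT₁/V₁ = 1.21×8.314×355/48.9 = 73.0 kPa.
Step 1 — Polytropic n=1.3: T₂ = T₁(V₁/V₂)^(n−1) = 355×(0.306)^0.30 = 249 K; P₂ = P₁(V₁/V₂)^n = 15.7 kPa.
W = (P₁V₁−P₂V₂)/(n−1) = (73.0×48.9−15.7×160)/0.30 = 3560 J.
ΔU = nCvΔT = 1.21×12.5×(249−355) = -1600 J.
Q = ΔU + W = 1960 J.
State after step 1: P = 15.7 kPa, V = 160 L, T = 249 K.
Step 2 — Isobaric: P stays 15.7 kPa; V/T = const ⇒ T₂ = 576 K, V₂ = 370 L.
W = PΔV = 15.7×(370−160) kPa·L = 3290 J.
ΔU = nCvΔT = 1.21×12.5×(576−249) = 4940 J.
Q = ΔU + W = nCpΔT = 8230 J.
Net over both steps: W = 6850 J, Q = 10200 J, ΔU = 3330 J.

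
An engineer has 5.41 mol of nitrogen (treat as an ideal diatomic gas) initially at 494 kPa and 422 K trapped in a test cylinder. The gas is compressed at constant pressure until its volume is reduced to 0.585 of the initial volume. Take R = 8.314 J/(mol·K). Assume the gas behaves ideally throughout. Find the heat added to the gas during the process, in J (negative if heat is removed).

V₁ = nRT₁/P₁ = 5.41×8.314×422/494 = 38.4 L.
Isobaric: P stays 494 kPa; V/T = const ⇒ T₂ = 247 K, V₂ = 22.5 L.
W = PΔV = 494×(22.5−38.4) kPa·L = -7880 J.
ΔU = nCvΔT = 5.41×20.8×(247−422) = -19700 J.
Q = ΔU + W = nCpΔT = -27600 J.

-27600 J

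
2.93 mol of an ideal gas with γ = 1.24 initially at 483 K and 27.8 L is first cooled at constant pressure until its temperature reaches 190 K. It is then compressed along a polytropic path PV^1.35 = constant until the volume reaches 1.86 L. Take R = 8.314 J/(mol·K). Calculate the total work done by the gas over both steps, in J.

P₁ = nRT₁/V₁ = 2.93×8.314×483/27.8 = 423 kPa.
Step 1 — Isobaric: P stays 423 kPa; V/T = const ⇒ T₂ = 190 K, V₂ = 10.9 L.
W = PΔV = 423×(10.9−27.8) kPa·L = -7140 J.
ΔU = nCvΔT = 2.93×34.6×(190−483) = -29700 J.
Q = ΔU + W = nCpΔT = -36900 J.
State after step 1: P = 423 kPa, V = 10.9 L, T = 190 K.
Step 2 — Polytropic n=1.35: T₂ = T₁(V₁/V₂)^(n−1) = 190×(5.88)^0.35 = 353 K; P₂ = P₁(V₁/V₂)^n = 4630 kPa.
W = (P₁V₁−P₂V₂)/(n−1) = (423×10.9−4630×1.86)/0.35 = -11400 J.
ΔU = nCvΔT = 2.93×34.6×(353−190) = 16600 J.
Q = ΔU + W = 5210 J.
Net over both steps: W = -18500 J, Q = -31700 J, ΔU = -13200 J.

-18500 J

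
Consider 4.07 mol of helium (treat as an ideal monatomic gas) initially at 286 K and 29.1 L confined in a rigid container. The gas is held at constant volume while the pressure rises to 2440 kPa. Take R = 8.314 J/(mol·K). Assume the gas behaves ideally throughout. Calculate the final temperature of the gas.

2100 K

P₁ = nRT₁/V₁ = 4.07×8.314×286/29.1 = 333 kPa.
Isochoric: V stays 29.1 L; P/T = const ⇒ T₂ = 2100 K, P₂ = 2440 kPa.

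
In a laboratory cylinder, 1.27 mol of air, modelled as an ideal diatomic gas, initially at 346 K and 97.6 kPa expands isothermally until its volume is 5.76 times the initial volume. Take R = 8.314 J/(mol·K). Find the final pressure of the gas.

V₁ = nRT₁/P₁ = 1.27×8.314×346/97.6 = 37.4 L.
Isothermal: T stays 346 K; PV = const ⇒ V₂ = 216 L, P₂ = 16.9 kPa.

16.9 kPa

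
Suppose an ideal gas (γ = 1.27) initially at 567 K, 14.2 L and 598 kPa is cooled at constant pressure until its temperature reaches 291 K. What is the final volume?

7.29 L

Isobaric: P stays 598 kPa; V/T = const ⇒ T₂ = 291 K, V₂ = 7.29 L.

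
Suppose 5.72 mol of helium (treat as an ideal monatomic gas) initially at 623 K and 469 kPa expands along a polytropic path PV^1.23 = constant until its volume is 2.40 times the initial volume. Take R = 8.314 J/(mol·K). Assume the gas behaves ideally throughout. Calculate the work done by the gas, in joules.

V₁ = nRT₁/P₁ = 5.72×8.314×623/469 = 63.2 L.
Polytropic n=1.23: T₂ = T₁(V₁/V₂)^(n−1) = 623×(0.417)^0.23 = 509 K; P₂ = P₁(V₁/V₂)^n = 160 kPa.
W = (P₁V₁−P₂V₂)/(n−1) = (469×63.2−160×152)/0.23 = 23500 J.

23500 J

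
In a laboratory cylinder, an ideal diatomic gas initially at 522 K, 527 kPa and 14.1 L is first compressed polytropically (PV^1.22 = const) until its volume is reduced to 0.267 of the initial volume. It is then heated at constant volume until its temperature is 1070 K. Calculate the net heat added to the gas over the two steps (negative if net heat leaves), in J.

n = P₁V₁/(RT₁) = 527×14.1/(8.314×522) = 1.71 mol.
Step 1 — Polytropic n=1.22: T₂ = T₁(V₁/V₂)^(n−1) = 522×(3.75)^0.22 = 698 K; P₂ = P₁(V₁/V₂)^n = 2640 kPa.
W = (P₁V₁−P₂V₂)/(n−1) = (527×14.1−2640×3.76)/0.22 = -11400 J.
ΔU = nCvΔT = 1.71×20.8×(698−522) = 6260 J.
Q = ΔU + W = -5120 J.
State after step 1: P = 2640 kPa, V = 3.76 L, T = 698 K.
Step 2 — Isochoric: V stays 3.76 L; P/T = const ⇒ T₂ = 1070 K, P₂ = 4050 kPa.
W = 0 (no volume change).
ΔU = nCvΔT = 1.71×20.8×(1070−698) = 13200 J.
Q = ΔU = 13200 J.
Net over both steps: W = -11400 J, Q = 8120 J, ΔU = 19500 J.

8120 J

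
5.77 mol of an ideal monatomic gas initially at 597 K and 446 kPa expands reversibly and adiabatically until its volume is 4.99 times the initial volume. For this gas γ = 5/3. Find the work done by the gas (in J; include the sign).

28200 J

V₁ = nRT₁/P₁ = 5.77×8.314×597/446 = 64.2 L.
Adiabatic: TV^(γ−1) = const ⇒ T₂ = 597×(0.200)^0.667 = 204 K; PV^γ = const ⇒ P₂ = 30.6 kPa.
ΔU = nCvΔT = 5.77×12.5×(204−597) = -28200 J.
Q = 0 for an adiabatic process, so W = −ΔU = 28200 J.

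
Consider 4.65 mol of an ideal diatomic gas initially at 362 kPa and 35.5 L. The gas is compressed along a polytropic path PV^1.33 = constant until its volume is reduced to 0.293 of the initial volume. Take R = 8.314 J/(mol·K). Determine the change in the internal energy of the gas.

T₁ = P₁V₁/(nR) = 362×35.5/(4.65×8.314) = 332 K.
Polytropic n=1.33: T₂ = T₁(V₁/V₂)^(n−1) = 332×(3.41)^0.33 = 498 K; P₂ = P₁(V₁/V₂)^n = 1850 kPa.
For an ideal gas ΔU = nCvΔT with Cv = (5/2)R = 20.8 J/(mol·K).
ΔU = 4.65×20.8×(498−332) = 16000 J.

16000 J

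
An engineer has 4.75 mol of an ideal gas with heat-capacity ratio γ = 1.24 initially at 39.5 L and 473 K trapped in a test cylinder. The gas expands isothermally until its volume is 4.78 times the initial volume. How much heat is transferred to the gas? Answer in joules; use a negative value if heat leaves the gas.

P₁ = nRT₁/V₁ = 4.75×8.314×473/39.5 = 473 kPa.
Isothermal: T stays 473 K; PV = const ⇒ V₂ = 189 L, P₂ = 98.9 kPa.
ΔU = 0 (ideal gas, T constant).
W = nRT ln(V₂/V₁) = 4.75×8.314×473×ln(4.78) = 29200 J.
Q = ΔU + W = 29200 J.

29200 J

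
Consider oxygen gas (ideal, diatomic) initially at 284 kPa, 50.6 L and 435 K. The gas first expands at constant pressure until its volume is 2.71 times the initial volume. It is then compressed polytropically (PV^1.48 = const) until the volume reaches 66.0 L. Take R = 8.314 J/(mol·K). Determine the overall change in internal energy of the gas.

102000 J

n = P₁V₁/(RT₁) = 284×50.6/(8.314×435) = 3.97 mol.
Step 1 — Isobaric: P stays 284 kPa; V/T = const ⇒ T₂ = 1180 K, V₂ = 137 L.
W = PΔV = 284×(137−50.6) kPa·L = 24600 J.
ΔU = nCvΔT = 3.97×20.8×(1180−435) = 61400 J.
Q = ΔU + W = nCpΔT = 86000 J.
State after step 1: P = 284 kPa, V = 137 L, T = 1180 K.
Step 2 — Polytropic n=1.48: T₂ = T₁(V₁/V₂)^(n−1) = 1180×(2.08)^0.48 = 1670 K; P₂ = P₁(V₁/V₂)^n = 838 kPa.
W = (P₁V₁−P₂V₂)/(n−1) = (284×137−838×66.0)/0.48 = -34100 J.
ΔU = nCvΔT = 3.97×20.8×(1670−1180) = 40900 J.
Q = ΔU + W = 6820 J.
Net over both steps: W = -9540 J, Q = 92800 J, ΔU = 102000 J.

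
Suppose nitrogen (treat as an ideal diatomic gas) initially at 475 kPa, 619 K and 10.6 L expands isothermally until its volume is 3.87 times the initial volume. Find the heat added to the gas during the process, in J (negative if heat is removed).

6810 J

n = P₁V₁/(RT₁) = 475×10.6/(8.314×619) = 0.978 mol.
Isothermal: T stays 619 K; PV = const ⇒ V₂ = 41.0 L, P₂ = 123 kPa.
ΔU = 0 (ideal gas, T constant).
W = nRT ln(V₂/V₁) = 0.978×8.314×619×ln(3.87) = 6810 J.
Q = ΔU + W = 6810 J.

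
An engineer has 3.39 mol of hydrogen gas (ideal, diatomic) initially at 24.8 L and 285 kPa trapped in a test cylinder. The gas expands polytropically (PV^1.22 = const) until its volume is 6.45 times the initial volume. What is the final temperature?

T₁ = P₁V₁/(nR) = 285×24.8/(3.39×8.314) = 251 K.
Polytropic n=1.22: T₂ = T₁(V₁/V₂)^(n−1) = 251×(0.155)^0.22 = 166 K; P₂ = P₁(V₁/V₂)^n = 29.3 kPa.

166 K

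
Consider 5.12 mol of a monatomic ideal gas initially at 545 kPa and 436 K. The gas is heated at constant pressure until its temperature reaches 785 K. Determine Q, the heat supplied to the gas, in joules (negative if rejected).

37100 J

V₁ = nRT₁/P₁ = 5.12×8.314×436/545 = 34.1 L.
Isobaric: P stays 545 kPa; V/T = const ⇒ T₂ = 785 K, V₂ = 61.3 L.
W = PΔV = 545×(61.3−34.1) kPa·L = 14900 J.
ΔU = nCvΔT = 5.12×12.5×(785−436) = 22300 J.
Q = ΔU + W = nCpΔT = 37100 J.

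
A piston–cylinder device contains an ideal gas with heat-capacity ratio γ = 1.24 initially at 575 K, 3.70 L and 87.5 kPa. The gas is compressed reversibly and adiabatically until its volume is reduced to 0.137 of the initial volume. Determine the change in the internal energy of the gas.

825 J

n = P₁V₁/(RT₁) = 87.5×3.70/(8.314×575) = 0.0677 mol.
Adiabatic: TV^(γ−1) = const ⇒ T₂ = 575×(7.30)^0.240 = 927 K; PV^γ = const ⇒ P₂ = 1030 kPa.
For an ideal gas ΔU = nCvΔT with Cv = R/(γ−1) = 34.6 J/(mol·K).
ΔU = 0.0677×34.6×(927−575) = 825 J.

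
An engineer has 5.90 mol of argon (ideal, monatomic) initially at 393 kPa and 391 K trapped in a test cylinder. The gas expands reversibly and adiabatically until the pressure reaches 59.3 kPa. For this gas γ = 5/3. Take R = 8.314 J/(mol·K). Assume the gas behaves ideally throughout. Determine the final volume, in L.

152 L

V₁ = nRT₁/P₁ = 5.90×8.314×391/393 = 48.8 L.
Adiabatic: T₂/T₁ = (P₂/P₁)^((γ−1)/γ) ⇒ T₂ = 391×(0.151)^0.400 = 184 K; V₂ = 152 L.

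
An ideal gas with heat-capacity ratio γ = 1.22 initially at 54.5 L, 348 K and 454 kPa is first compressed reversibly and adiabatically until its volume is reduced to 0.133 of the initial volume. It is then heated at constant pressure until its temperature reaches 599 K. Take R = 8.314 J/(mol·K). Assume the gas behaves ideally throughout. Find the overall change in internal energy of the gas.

81100 J

n = P₁V₁/(RT₁) = 454×54.5/(8.314×348) = 8.55 mol.
Step 1 — Adiabatic: TV^(γ−1) = const ⇒ T₂ = 348×(7.52)^0.220 = 542 K; PV^γ = const ⇒ P₂ = 5320 kPa.
ΔU = nCvΔT = 8.55×37.8×(542−348) = 62800 J.
Q = 0 for an adiabatic process, so W = −ΔU = -62800 J.
State after step 1: P = 5320 kPa, V = 7.25 L, T = 542 K.
Step 2 — Isobaric: P stays 5320 kPa; V/T = const ⇒ T₂ = 599 K, V₂ = 8.00 L.
W = PΔV = 5320×(8.00−7.25) kPa·L = 4020 J.
ΔU = nCvΔT = 8.55×37.8×(599−542) = 18300 J.
Q = ΔU + W = nCpΔT = 22300 J.
Net over both steps: W = -58800 J, Q = 22300 J, ΔU = 81100 J.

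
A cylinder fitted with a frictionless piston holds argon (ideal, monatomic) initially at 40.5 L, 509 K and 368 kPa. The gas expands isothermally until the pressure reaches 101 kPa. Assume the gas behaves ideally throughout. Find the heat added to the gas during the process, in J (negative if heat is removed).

19300 J

n = P₁V₁/(RT₁) = 368×40.5/(8.314×509) = 3.52 mol.
Isothermal: T stays 509 K; PV = const ⇒ V₂ = 148 L, P₂ = 101 kPa.
ΔU = 0 (ideal gas, T constant).
W = nRT ln(V₂/V₁) = 3.52×8.314×509×ln(3.64) = 19300 J.
Q = ΔU + W = 19300 J.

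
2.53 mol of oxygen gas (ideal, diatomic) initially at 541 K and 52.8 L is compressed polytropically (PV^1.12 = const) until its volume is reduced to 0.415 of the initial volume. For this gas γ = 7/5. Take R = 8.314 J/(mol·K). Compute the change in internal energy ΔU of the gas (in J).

P₁ = nRT₁/V₁ = 2.53×8.314×541/52.8 = 216 kPa.
Polytropic n=1.12: T₂ = T₁(V₁/V₂)^(n−1) = 541×(2.41)^0.12 = 601 K; P₂ = P₁(V₁/V₂)^n = 577 kPa.
For an ideal gas ΔU = nCvΔT with Cv = (5/2)R = 20.8 J/(mol·K).
ΔU = 2.53×20.8×(601−541) = 3170 J.

3170 J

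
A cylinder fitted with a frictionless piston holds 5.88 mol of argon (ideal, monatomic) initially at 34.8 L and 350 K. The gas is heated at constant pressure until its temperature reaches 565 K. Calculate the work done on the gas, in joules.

-10500 J

P₁ = nRT₁/V₁ = 5.88×8.314×350/34.8 = 492 kPa.
Isobaric: P stays 492 kPa; V/T = const ⇒ T₂ = 565 K, V₂ = 56.2 L.
W = PΔV = 492×(56.2−34.8) kPa·L = 10500 J.
Work done on the gas = −W_by = -10500 J.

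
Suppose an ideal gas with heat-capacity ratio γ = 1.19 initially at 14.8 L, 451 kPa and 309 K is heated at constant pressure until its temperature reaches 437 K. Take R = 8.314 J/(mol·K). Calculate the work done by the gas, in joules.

n = P₁V₁/(RT₁) = 451×14.8/(8.314×309) = 2.60 mol.
Isobaric: P stays 451 kPa; V/T = const ⇒ T₂ = 437 K, V₂ = 20.9 L.
W = PΔV = 451×(20.9−14.8) kPa·L = 2760 J.

2760 J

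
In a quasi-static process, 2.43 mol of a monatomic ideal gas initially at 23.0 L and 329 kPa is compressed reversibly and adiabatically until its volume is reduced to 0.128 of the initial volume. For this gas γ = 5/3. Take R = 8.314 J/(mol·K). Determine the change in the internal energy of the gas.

T₁ = P₁V₁/(nR) = 329×23.0/(2.43×8.314) = 375 K.
Adiabatic: TV^(γ−1) = const ⇒ T₂ = 375×(7.81)^0.667 = 1470 K; PV^γ = const ⇒ P₂ = 10100 kPa.
For an ideal gas ΔU = nCvΔT with Cv = (3/2)R = 12.5 J/(mol·K).
ΔU = 2.43×12.5×(1470−375) = 33300 J.

33300 J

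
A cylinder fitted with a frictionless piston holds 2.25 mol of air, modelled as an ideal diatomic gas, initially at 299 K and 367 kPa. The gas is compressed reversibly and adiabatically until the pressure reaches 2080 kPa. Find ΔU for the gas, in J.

V₁ = nRT₁/P₁ = 2.25×8.314×299/367 = 15.2 L.
Adiabatic: T₂/T₁ = (P₂/P₁)^((γ−1)/γ) ⇒ T₂ = 299×(5.67)^0.286 = 491 K; V₂ = 4.41 L.
For an ideal gas ΔU = nCvΔT with Cv = (5/2)R = 20.8 J/(mol·K).
ΔU = 2.25×20.8×(491−299) = 8970 J.

8970 J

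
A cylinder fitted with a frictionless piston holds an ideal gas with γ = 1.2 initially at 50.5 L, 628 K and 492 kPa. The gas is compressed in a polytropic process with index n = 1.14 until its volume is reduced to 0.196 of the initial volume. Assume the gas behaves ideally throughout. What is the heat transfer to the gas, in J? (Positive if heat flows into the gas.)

-13600 J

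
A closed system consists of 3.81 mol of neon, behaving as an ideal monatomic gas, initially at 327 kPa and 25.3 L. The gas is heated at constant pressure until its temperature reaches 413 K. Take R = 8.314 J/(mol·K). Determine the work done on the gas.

T₁ = P₁V₁/(nR) = 327×25.3/(3.81×8.314) = 261 K.
Isobaric: P stays 327 kPa; V/T = const ⇒ T₂ = 413 K, V₂ = 40.0 L.
W = PΔV = 327×(40.0−25.3) kPa·L = 4810 J.
Work done on the gas = −W_by = -4810 J.

-4810 J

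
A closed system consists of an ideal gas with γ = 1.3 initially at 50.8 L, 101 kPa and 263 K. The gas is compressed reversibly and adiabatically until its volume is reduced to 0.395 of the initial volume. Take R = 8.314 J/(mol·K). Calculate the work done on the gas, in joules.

5500 J

n = P₁V₁/(RT₁) = 101×50.8/(8.314×263) = 2.35 mol.
Adiabatic: TV^(γ−1) = const ⇒ T₂ = 263×(2.53)^0.300 = 348 K; PV^γ = const ⇒ P₂ = 338 kPa.
ΔU = nCvΔT = 2.35×27.7×(348−263) = 5500 J.
Q = 0 for an adiabatic process, so W = −ΔU = -5500 J.
Work done on the gas = −W_by = 5500 J.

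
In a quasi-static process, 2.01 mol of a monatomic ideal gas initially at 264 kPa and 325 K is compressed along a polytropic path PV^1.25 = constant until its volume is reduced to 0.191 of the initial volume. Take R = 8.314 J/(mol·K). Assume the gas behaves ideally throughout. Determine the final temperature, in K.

492 K

V₁ = nRT₁/P₁ = 2.01×8.314×325/264 = 20.6 L.
Polytropic n=1.25: T₂ = T₁(V₁/V₂)^(n−1) = 325×(5.24)^0.25 = 492 K; P₂ = P₁(V₁/V₂)^n = 2090 kPa.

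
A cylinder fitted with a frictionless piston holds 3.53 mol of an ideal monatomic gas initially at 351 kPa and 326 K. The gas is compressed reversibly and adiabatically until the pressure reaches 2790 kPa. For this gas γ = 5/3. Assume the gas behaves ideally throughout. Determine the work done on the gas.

18500 J

V₁ = nRT₁/P₁ = 3.53×8.314×326/351 = 27.3 L.
Adiabatic: T₂/T₁ = (P₂/P₁)^((γ−1)/γ) ⇒ T₂ = 326×(7.95)^0.400 = 747 K; V₂ = 7.86 L.
ΔU = nCvΔT = 3.53×12.5×(747−326) = 18500 J.
Q = 0 for an adiabatic process, so W = −ΔU = -18500 J.
Work done on the gas = −W_by = 18500 J.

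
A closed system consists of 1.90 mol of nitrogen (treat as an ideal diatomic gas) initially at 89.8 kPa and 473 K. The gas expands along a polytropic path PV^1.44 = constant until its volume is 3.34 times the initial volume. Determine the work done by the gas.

6990 J

V₁ = nRT₁/P₁ = 1.90×8.314×473/89.8 = 83.2 L.
Polytropic n=1.44: T₂ = T₁(V₁/V₂)^(n−1) = 473×(0.299)^0.44 = 278 K; P₂ = P₁(V₁/V₂)^n = 15.8 kPa.
W = (P₁V₁−P₂V₂)/(n−1) = (89.8×83.2−15.8×278)/0.44 = 6990 J.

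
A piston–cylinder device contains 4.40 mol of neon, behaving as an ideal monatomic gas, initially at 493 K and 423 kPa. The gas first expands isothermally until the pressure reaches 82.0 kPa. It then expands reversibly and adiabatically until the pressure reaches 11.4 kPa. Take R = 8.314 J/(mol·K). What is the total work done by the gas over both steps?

44400 J

V₁ = nRT₁/P₁ = 4.40×8.314×493/423 = 42.6 L.
Step 1 — Isothermal: T stays 493 K; PV = const ⇒ V₂ = 220 L, P₂ = 82.0 kPa.
ΔU = 0 (ideal gas, T constant).
W = nRT ln(V₂/V₁) = 4.40×8.314×493×ln(5.16) = 29600 J.
Q = ΔU + W = 29600 J.
State after step 1: P = 82.0 kPa, V = 220 L, T = 493 K.
Step 2 — Adiabatic: T₂/T₁ = (P₂/P₁)^((γ−1)/γ) ⇒ T₂ = 493×(0.139)^0.400 = 224 K; V₂ = 719 L.
ΔU = nCvΔT = 4.40×12.5×(224−493) = -14800 J.
Q = 0 for an adiabatic process, so W = −ΔU = 14800 J.
Net over both steps: W = 44400 J, Q = 29600 J, ΔU = -14800 J.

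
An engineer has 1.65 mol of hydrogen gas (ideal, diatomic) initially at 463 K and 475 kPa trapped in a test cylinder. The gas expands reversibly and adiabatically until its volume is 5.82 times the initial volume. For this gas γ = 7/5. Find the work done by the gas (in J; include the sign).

8030 J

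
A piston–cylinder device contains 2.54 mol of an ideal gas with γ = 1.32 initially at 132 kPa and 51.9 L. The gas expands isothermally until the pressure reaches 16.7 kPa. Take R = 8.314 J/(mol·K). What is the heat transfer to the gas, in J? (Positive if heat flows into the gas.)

T₁ = P₁V₁/(nR) = 132×51.9/(2.54×8.314) = 324 K.
Isothermal: T stays 324 K; PV = const ⇒ V₂ = 410 L, P₂ = 16.7 kPa.
ΔU = 0 (ideal gas, T constant).
W = nRT ln(V₂/V₁) = 2.54×8.314×324×ln(7.90) = 14200 J.
Q = ΔU + W = 14200 J.

14200 J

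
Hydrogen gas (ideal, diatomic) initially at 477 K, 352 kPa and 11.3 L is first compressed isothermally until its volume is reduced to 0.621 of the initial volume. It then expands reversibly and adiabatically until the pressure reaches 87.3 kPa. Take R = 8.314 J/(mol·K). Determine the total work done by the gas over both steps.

2220 J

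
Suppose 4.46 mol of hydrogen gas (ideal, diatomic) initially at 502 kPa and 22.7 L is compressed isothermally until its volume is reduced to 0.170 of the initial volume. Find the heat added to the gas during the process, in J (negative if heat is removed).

-20200 J

T₁ = P₁V₁/(nR) = 502×22.7/(4.46×8.314) = 307 K.
Isothermal: T stays 307 K; PV = const ⇒ V₂ = 3.86 L, P₂ = 2950 kPa.
ΔU = 0 (ideal gas, T constant).
W = nRT ln(V₂/V₁) = 4.46×8.314×307×ln(0.170) = -20200 J.
Q = ΔU + W = -20200 J.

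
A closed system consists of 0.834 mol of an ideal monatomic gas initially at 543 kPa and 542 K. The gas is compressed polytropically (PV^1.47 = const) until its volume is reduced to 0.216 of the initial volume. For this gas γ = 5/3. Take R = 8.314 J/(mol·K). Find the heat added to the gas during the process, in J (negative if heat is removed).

V₁ = nRT₁/P₁ = 0.834×8.314×542/543 = 6.92 L.
Polytropic n=1.47: T₂ = T₁(V₁/V₂)^(n−1) = 542×(4.63)^0.47 = 1110 K; P₂ = P₁(V₁/V₂)^n = 5170 kPa.
W = (P₁V₁−P₂V₂)/(n−1) = (543×6.92−5170×1.49)/0.47 = -8440 J.
ΔU = nCvΔT = 0.834×12.5×(1110−542) = 5950 J.
Q = ΔU + W = -2490 J.

-2490 J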